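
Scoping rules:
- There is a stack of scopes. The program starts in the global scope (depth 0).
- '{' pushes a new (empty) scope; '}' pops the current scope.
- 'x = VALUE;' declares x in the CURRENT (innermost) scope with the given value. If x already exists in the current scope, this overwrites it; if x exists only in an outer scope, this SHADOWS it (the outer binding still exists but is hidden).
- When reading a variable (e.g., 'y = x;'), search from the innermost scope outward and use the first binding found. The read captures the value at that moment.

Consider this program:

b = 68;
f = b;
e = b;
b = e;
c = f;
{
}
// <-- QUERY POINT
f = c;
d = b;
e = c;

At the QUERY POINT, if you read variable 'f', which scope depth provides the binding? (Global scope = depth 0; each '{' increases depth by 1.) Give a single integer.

Step 1: declare b=68 at depth 0
Step 2: declare f=(read b)=68 at depth 0
Step 3: declare e=(read b)=68 at depth 0
Step 4: declare b=(read e)=68 at depth 0
Step 5: declare c=(read f)=68 at depth 0
Step 6: enter scope (depth=1)
Step 7: exit scope (depth=0)
Visible at query point: b=68 c=68 e=68 f=68

Answer: 0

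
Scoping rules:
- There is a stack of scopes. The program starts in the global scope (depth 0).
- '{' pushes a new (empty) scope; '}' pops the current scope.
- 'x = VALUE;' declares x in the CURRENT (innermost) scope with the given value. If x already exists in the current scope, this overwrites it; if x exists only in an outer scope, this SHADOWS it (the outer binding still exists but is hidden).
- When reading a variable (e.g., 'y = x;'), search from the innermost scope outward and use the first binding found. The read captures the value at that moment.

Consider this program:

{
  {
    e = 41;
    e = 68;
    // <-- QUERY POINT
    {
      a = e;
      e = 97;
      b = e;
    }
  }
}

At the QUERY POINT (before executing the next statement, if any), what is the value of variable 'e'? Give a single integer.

Step 1: enter scope (depth=1)
Step 2: enter scope (depth=2)
Step 3: declare e=41 at depth 2
Step 4: declare e=68 at depth 2
Visible at query point: e=68

Answer: 68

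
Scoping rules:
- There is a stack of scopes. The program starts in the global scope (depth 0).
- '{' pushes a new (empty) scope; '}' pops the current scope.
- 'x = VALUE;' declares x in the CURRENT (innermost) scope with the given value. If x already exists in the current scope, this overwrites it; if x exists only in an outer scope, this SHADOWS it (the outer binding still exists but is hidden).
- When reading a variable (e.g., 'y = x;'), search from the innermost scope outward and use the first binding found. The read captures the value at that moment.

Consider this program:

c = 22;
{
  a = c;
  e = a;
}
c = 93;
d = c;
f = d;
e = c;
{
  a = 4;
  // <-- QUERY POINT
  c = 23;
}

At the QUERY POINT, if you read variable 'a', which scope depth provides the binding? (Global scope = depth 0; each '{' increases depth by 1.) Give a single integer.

Step 1: declare c=22 at depth 0
Step 2: enter scope (depth=1)
Step 3: declare a=(read c)=22 at depth 1
Step 4: declare e=(read a)=22 at depth 1
Step 5: exit scope (depth=0)
Step 6: declare c=93 at depth 0
Step 7: declare d=(read c)=93 at depth 0
Step 8: declare f=(read d)=93 at depth 0
Step 9: declare e=(read c)=93 at depth 0
Step 10: enter scope (depth=1)
Step 11: declare a=4 at depth 1
Visible at query point: a=4 c=93 d=93 e=93 f=93

Answer: 1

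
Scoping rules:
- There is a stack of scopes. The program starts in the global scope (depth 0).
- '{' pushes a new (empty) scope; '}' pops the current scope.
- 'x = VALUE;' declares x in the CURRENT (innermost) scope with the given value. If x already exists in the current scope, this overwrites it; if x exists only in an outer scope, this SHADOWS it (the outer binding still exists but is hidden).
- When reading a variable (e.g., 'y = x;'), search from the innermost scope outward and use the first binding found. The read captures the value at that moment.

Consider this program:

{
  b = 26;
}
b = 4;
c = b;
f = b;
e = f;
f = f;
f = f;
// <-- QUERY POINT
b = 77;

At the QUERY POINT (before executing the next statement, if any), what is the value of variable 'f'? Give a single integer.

Answer: 4

Derivation:
Step 1: enter scope (depth=1)
Step 2: declare b=26 at depth 1
Step 3: exit scope (depth=0)
Step 4: declare b=4 at depth 0
Step 5: declare c=(read b)=4 at depth 0
Step 6: declare f=(read b)=4 at depth 0
Step 7: declare e=(read f)=4 at depth 0
Step 8: declare f=(read f)=4 at depth 0
Step 9: declare f=(read f)=4 at depth 0
Visible at query point: b=4 c=4 e=4 f=4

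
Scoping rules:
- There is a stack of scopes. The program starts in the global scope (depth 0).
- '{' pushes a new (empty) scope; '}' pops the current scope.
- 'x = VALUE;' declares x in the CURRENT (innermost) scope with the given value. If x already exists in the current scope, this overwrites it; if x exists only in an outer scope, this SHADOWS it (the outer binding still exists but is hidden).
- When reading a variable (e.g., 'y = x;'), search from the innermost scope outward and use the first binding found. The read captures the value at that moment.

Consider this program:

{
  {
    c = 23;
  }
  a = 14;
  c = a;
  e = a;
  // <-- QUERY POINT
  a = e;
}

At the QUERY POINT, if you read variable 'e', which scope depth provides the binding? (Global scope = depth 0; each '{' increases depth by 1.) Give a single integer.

Step 1: enter scope (depth=1)
Step 2: enter scope (depth=2)
Step 3: declare c=23 at depth 2
Step 4: exit scope (depth=1)
Step 5: declare a=14 at depth 1
Step 6: declare c=(read a)=14 at depth 1
Step 7: declare e=(read a)=14 at depth 1
Visible at query point: a=14 c=14 e=14

Answer: 1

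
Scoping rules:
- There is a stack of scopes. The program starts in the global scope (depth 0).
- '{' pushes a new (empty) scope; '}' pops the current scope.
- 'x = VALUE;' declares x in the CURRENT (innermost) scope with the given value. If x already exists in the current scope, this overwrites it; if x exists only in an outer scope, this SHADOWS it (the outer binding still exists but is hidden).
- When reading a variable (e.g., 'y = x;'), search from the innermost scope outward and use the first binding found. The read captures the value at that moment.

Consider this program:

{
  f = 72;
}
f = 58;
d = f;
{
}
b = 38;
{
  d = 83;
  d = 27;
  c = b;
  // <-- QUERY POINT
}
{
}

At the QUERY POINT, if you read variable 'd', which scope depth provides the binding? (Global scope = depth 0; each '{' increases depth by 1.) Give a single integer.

Step 1: enter scope (depth=1)
Step 2: declare f=72 at depth 1
Step 3: exit scope (depth=0)
Step 4: declare f=58 at depth 0
Step 5: declare d=(read f)=58 at depth 0
Step 6: enter scope (depth=1)
Step 7: exit scope (depth=0)
Step 8: declare b=38 at depth 0
Step 9: enter scope (depth=1)
Step 10: declare d=83 at depth 1
Step 11: declare d=27 at depth 1
Step 12: declare c=(read b)=38 at depth 1
Visible at query point: b=38 c=38 d=27 f=58

Answer: 1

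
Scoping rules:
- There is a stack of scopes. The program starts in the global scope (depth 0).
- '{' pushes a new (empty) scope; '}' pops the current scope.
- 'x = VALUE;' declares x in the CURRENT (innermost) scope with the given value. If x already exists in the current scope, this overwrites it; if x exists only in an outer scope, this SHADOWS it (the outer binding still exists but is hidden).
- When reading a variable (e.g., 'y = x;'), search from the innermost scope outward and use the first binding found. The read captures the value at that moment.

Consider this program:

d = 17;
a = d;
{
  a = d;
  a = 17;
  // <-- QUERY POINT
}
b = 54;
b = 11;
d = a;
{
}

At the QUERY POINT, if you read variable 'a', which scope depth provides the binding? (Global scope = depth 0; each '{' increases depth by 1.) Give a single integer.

Step 1: declare d=17 at depth 0
Step 2: declare a=(read d)=17 at depth 0
Step 3: enter scope (depth=1)
Step 4: declare a=(read d)=17 at depth 1
Step 5: declare a=17 at depth 1
Visible at query point: a=17 d=17

Answer: 1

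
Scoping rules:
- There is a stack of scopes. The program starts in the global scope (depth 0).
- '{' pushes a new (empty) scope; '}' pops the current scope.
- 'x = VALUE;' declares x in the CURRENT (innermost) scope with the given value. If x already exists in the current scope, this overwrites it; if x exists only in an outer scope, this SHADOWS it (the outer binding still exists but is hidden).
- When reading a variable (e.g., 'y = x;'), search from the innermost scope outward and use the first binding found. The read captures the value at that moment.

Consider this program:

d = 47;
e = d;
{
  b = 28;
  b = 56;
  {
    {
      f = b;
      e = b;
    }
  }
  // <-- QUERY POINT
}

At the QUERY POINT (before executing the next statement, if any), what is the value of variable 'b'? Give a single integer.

Step 1: declare d=47 at depth 0
Step 2: declare e=(read d)=47 at depth 0
Step 3: enter scope (depth=1)
Step 4: declare b=28 at depth 1
Step 5: declare b=56 at depth 1
Step 6: enter scope (depth=2)
Step 7: enter scope (depth=3)
Step 8: declare f=(read b)=56 at depth 3
Step 9: declare e=(read b)=56 at depth 3
Step 10: exit scope (depth=2)
Step 11: exit scope (depth=1)
Visible at query point: b=56 d=47 e=47

Answer: 56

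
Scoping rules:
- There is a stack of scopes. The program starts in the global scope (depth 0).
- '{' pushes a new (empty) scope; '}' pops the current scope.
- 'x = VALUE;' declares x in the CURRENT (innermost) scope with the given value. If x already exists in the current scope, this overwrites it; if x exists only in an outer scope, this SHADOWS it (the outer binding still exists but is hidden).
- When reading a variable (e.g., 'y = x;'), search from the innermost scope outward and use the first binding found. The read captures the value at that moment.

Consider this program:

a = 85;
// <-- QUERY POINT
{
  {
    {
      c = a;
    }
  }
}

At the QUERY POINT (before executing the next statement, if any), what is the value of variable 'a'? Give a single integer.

Answer: 85

Derivation:
Step 1: declare a=85 at depth 0
Visible at query point: a=85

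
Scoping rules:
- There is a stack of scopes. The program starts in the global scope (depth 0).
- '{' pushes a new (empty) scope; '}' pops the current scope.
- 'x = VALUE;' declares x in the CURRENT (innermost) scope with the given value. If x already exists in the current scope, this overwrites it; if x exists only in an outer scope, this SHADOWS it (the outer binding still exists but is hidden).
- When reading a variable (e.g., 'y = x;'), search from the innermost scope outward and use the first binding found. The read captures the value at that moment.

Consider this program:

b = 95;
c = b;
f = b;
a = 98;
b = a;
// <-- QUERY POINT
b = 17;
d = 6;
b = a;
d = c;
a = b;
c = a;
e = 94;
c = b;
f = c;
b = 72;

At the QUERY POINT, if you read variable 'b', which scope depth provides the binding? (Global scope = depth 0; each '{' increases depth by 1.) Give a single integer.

Step 1: declare b=95 at depth 0
Step 2: declare c=(read b)=95 at depth 0
Step 3: declare f=(read b)=95 at depth 0
Step 4: declare a=98 at depth 0
Step 5: declare b=(read a)=98 at depth 0
Visible at query point: a=98 b=98 c=95 f=95

Answer: 0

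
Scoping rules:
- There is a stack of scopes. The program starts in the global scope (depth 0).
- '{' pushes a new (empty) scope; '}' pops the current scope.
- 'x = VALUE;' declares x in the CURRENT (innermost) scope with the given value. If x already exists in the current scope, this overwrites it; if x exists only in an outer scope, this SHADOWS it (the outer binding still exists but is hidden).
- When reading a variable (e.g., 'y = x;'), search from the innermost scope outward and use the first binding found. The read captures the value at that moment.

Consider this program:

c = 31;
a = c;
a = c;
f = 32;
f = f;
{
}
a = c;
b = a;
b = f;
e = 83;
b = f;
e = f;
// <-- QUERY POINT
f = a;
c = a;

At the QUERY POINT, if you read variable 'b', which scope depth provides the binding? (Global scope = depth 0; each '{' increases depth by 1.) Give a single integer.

Answer: 0

Derivation:
Step 1: declare c=31 at depth 0
Step 2: declare a=(read c)=31 at depth 0
Step 3: declare a=(read c)=31 at depth 0
Step 4: declare f=32 at depth 0
Step 5: declare f=(read f)=32 at depth 0
Step 6: enter scope (depth=1)
Step 7: exit scope (depth=0)
Step 8: declare a=(read c)=31 at depth 0
Step 9: declare b=(read a)=31 at depth 0
Step 10: declare b=(read f)=32 at depth 0
Step 11: declare e=83 at depth 0
Step 12: declare b=(read f)=32 at depth 0
Step 13: declare e=(read f)=32 at depth 0
Visible at query point: a=31 b=32 c=31 e=32 f=32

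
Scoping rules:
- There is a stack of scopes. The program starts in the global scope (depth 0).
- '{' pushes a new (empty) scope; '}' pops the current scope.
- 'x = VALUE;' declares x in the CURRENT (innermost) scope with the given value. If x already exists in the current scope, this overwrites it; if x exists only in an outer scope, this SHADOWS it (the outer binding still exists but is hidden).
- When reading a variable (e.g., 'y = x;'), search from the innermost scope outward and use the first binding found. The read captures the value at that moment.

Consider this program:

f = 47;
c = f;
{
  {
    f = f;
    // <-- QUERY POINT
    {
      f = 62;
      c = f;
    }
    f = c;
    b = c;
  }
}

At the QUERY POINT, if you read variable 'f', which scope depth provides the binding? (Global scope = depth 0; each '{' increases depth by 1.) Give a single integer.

Step 1: declare f=47 at depth 0
Step 2: declare c=(read f)=47 at depth 0
Step 3: enter scope (depth=1)
Step 4: enter scope (depth=2)
Step 5: declare f=(read f)=47 at depth 2
Visible at query point: c=47 f=47

Answer: 2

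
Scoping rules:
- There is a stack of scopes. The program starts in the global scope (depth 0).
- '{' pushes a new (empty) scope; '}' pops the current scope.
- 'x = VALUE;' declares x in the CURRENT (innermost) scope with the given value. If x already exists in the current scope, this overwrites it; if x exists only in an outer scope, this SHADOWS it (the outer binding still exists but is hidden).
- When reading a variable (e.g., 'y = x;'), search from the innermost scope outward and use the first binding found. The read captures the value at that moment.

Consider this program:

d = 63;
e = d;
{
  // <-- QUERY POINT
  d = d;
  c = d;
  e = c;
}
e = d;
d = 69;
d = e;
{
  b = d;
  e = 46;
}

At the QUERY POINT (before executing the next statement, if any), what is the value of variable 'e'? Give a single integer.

Answer: 63

Derivation:
Step 1: declare d=63 at depth 0
Step 2: declare e=(read d)=63 at depth 0
Step 3: enter scope (depth=1)
Visible at query point: d=63 e=63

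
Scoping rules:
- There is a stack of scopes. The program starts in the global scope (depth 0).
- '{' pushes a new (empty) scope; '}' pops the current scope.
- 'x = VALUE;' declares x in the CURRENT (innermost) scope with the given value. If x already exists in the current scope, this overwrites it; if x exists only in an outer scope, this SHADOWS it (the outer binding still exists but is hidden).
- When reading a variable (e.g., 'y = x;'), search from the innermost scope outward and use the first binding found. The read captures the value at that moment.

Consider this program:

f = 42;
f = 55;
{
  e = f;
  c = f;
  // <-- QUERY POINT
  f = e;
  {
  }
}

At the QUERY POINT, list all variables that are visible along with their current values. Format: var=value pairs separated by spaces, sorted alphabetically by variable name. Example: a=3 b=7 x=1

Answer: c=55 e=55 f=55

Derivation:
Step 1: declare f=42 at depth 0
Step 2: declare f=55 at depth 0
Step 3: enter scope (depth=1)
Step 4: declare e=(read f)=55 at depth 1
Step 5: declare c=(read f)=55 at depth 1
Visible at query point: c=55 e=55 f=55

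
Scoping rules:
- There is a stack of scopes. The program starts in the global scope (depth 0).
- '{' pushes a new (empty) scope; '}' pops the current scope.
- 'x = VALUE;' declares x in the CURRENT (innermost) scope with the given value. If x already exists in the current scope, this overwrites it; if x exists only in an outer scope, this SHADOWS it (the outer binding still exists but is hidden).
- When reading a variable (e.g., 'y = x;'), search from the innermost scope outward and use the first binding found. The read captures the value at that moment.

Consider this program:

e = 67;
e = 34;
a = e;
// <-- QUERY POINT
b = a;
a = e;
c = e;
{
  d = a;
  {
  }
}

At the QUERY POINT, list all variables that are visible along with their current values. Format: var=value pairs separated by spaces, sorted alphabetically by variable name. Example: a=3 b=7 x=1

Step 1: declare e=67 at depth 0
Step 2: declare e=34 at depth 0
Step 3: declare a=(read e)=34 at depth 0
Visible at query point: a=34 e=34

Answer: a=34 e=34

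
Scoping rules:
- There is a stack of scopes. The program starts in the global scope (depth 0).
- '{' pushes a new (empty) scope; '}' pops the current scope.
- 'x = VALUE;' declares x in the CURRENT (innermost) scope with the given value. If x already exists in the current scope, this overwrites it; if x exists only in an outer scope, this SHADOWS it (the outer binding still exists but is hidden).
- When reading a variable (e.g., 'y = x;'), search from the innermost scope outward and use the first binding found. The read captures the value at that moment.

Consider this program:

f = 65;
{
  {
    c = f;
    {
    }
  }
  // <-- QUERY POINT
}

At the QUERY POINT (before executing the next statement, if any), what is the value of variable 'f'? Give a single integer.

Step 1: declare f=65 at depth 0
Step 2: enter scope (depth=1)
Step 3: enter scope (depth=2)
Step 4: declare c=(read f)=65 at depth 2
Step 5: enter scope (depth=3)
Step 6: exit scope (depth=2)
Step 7: exit scope (depth=1)
Visible at query point: f=65

Answer: 65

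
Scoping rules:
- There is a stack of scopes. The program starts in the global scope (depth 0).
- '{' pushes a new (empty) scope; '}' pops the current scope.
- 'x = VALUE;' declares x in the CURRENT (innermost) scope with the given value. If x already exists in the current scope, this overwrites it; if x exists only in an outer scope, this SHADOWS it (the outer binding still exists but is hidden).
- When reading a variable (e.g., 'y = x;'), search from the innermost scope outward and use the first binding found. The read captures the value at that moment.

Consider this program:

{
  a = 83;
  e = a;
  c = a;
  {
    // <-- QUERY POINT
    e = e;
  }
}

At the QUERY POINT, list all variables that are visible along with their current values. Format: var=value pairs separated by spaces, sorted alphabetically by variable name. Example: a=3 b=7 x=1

Answer: a=83 c=83 e=83

Derivation:
Step 1: enter scope (depth=1)
Step 2: declare a=83 at depth 1
Step 3: declare e=(read a)=83 at depth 1
Step 4: declare c=(read a)=83 at depth 1
Step 5: enter scope (depth=2)
Visible at query point: a=83 c=83 e=83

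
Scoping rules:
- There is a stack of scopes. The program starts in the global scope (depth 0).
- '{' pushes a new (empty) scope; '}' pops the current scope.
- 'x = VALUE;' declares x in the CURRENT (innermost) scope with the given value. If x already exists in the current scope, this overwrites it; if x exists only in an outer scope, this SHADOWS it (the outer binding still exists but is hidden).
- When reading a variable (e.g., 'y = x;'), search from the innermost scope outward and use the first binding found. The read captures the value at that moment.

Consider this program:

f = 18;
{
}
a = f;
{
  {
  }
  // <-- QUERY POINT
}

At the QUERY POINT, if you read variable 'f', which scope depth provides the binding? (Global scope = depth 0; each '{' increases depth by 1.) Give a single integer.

Step 1: declare f=18 at depth 0
Step 2: enter scope (depth=1)
Step 3: exit scope (depth=0)
Step 4: declare a=(read f)=18 at depth 0
Step 5: enter scope (depth=1)
Step 6: enter scope (depth=2)
Step 7: exit scope (depth=1)
Visible at query point: a=18 f=18

Answer: 0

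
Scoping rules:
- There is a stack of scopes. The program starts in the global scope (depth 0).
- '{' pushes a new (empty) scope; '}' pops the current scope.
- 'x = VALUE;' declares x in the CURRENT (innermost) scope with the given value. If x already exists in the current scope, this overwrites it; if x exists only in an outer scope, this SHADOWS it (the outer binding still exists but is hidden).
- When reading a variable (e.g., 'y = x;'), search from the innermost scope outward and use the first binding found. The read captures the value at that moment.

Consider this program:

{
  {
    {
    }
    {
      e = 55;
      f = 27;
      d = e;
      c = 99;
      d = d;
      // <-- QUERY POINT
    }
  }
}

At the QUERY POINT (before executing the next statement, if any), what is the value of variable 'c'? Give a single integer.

Step 1: enter scope (depth=1)
Step 2: enter scope (depth=2)
Step 3: enter scope (depth=3)
Step 4: exit scope (depth=2)
Step 5: enter scope (depth=3)
Step 6: declare e=55 at depth 3
Step 7: declare f=27 at depth 3
Step 8: declare d=(read e)=55 at depth 3
Step 9: declare c=99 at depth 3
Step 10: declare d=(read d)=55 at depth 3
Visible at query point: c=99 d=55 e=55 f=27

Answer: 99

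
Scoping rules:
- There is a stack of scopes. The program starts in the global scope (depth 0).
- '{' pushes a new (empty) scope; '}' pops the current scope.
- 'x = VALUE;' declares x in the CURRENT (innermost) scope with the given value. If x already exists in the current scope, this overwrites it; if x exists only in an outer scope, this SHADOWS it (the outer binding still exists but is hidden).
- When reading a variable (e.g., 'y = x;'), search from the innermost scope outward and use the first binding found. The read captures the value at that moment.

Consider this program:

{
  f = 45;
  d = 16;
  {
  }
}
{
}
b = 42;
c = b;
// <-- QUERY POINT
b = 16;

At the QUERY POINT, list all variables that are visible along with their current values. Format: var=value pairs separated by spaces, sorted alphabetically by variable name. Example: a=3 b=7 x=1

Step 1: enter scope (depth=1)
Step 2: declare f=45 at depth 1
Step 3: declare d=16 at depth 1
Step 4: enter scope (depth=2)
Step 5: exit scope (depth=1)
Step 6: exit scope (depth=0)
Step 7: enter scope (depth=1)
Step 8: exit scope (depth=0)
Step 9: declare b=42 at depth 0
Step 10: declare c=(read b)=42 at depth 0
Visible at query point: b=42 c=42

Answer: b=42 c=42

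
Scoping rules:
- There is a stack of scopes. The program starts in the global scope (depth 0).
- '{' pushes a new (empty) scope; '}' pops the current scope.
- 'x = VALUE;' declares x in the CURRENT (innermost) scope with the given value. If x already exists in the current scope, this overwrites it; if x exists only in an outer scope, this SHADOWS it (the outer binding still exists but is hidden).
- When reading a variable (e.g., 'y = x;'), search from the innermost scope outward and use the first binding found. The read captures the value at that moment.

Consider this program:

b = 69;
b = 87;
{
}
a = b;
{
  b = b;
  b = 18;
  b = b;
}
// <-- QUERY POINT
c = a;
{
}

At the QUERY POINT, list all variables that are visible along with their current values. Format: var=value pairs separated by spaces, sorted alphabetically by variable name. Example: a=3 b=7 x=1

Answer: a=87 b=87

Derivation:
Step 1: declare b=69 at depth 0
Step 2: declare b=87 at depth 0
Step 3: enter scope (depth=1)
Step 4: exit scope (depth=0)
Step 5: declare a=(read b)=87 at depth 0
Step 6: enter scope (depth=1)
Step 7: declare b=(read b)=87 at depth 1
Step 8: declare b=18 at depth 1
Step 9: declare b=(read b)=18 at depth 1
Step 10: exit scope (depth=0)
Visible at query point: a=87 b=87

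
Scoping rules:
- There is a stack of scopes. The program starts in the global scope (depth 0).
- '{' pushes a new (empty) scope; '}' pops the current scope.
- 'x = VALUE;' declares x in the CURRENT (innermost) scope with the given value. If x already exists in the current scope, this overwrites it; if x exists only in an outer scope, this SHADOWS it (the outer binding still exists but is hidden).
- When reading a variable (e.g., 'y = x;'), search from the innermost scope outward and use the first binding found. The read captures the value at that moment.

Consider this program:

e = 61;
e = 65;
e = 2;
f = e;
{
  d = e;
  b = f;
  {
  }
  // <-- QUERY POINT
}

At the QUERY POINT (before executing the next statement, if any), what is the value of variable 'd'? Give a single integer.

Step 1: declare e=61 at depth 0
Step 2: declare e=65 at depth 0
Step 3: declare e=2 at depth 0
Step 4: declare f=(read e)=2 at depth 0
Step 5: enter scope (depth=1)
Step 6: declare d=(read e)=2 at depth 1
Step 7: declare b=(read f)=2 at depth 1
Step 8: enter scope (depth=2)
Step 9: exit scope (depth=1)
Visible at query point: b=2 d=2 e=2 f=2

Answer: 2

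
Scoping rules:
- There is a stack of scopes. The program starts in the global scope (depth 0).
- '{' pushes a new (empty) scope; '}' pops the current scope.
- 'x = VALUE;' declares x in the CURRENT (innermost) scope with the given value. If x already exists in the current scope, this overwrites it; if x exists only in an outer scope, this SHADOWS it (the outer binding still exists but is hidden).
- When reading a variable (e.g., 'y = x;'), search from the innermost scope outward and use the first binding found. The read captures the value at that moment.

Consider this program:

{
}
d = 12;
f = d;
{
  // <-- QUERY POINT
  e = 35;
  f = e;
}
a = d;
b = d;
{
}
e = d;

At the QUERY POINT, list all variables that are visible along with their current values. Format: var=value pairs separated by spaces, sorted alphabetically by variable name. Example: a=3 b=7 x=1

Answer: d=12 f=12

Derivation:
Step 1: enter scope (depth=1)
Step 2: exit scope (depth=0)
Step 3: declare d=12 at depth 0
Step 4: declare f=(read d)=12 at depth 0
Step 5: enter scope (depth=1)
Visible at query point: d=12 f=12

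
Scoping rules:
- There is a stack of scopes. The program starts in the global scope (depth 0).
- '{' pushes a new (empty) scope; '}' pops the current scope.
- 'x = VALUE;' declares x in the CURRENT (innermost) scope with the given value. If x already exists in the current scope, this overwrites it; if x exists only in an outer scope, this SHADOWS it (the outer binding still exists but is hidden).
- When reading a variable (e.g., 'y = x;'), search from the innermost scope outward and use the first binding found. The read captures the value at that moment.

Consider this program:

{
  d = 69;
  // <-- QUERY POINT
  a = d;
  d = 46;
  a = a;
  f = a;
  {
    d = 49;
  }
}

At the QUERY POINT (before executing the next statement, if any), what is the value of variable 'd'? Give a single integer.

Step 1: enter scope (depth=1)
Step 2: declare d=69 at depth 1
Visible at query point: d=69

Answer: 69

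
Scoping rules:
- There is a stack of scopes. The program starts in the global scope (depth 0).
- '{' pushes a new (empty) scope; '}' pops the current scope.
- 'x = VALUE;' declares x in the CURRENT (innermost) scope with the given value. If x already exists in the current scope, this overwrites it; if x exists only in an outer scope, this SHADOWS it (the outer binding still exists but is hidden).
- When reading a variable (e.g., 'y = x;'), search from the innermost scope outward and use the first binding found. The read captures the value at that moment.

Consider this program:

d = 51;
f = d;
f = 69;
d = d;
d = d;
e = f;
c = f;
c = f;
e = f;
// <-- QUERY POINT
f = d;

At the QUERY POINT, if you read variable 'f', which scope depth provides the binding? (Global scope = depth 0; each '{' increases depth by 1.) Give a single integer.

Step 1: declare d=51 at depth 0
Step 2: declare f=(read d)=51 at depth 0
Step 3: declare f=69 at depth 0
Step 4: declare d=(read d)=51 at depth 0
Step 5: declare d=(read d)=51 at depth 0
Step 6: declare e=(read f)=69 at depth 0
Step 7: declare c=(read f)=69 at depth 0
Step 8: declare c=(read f)=69 at depth 0
Step 9: declare e=(read f)=69 at depth 0
Visible at query point: c=69 d=51 e=69 f=69

Answer: 0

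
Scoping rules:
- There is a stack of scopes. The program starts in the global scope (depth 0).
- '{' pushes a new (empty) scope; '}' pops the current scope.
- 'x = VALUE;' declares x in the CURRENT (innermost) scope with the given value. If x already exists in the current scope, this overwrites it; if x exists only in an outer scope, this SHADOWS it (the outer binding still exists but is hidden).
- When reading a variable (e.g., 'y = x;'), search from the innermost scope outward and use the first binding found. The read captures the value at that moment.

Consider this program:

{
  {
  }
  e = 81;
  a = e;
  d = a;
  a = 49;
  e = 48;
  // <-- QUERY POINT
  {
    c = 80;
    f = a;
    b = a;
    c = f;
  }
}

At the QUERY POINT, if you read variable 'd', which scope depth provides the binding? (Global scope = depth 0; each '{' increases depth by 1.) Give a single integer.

Answer: 1

Derivation:
Step 1: enter scope (depth=1)
Step 2: enter scope (depth=2)
Step 3: exit scope (depth=1)
Step 4: declare e=81 at depth 1
Step 5: declare a=(read e)=81 at depth 1
Step 6: declare d=(read a)=81 at depth 1
Step 7: declare a=49 at depth 1
Step 8: declare e=48 at depth 1
Visible at query point: a=49 d=81 e=48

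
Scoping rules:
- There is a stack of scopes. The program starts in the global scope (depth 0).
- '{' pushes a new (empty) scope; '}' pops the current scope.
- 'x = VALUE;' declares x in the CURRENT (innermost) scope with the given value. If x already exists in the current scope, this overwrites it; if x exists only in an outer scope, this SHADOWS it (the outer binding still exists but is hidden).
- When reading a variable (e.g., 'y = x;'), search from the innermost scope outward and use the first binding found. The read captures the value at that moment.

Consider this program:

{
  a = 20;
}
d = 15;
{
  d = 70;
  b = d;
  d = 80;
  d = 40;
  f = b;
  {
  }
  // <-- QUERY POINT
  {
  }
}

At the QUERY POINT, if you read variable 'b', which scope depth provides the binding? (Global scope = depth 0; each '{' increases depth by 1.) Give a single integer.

Step 1: enter scope (depth=1)
Step 2: declare a=20 at depth 1
Step 3: exit scope (depth=0)
Step 4: declare d=15 at depth 0
Step 5: enter scope (depth=1)
Step 6: declare d=70 at depth 1
Step 7: declare b=(read d)=70 at depth 1
Step 8: declare d=80 at depth 1
Step 9: declare d=40 at depth 1
Step 10: declare f=(read b)=70 at depth 1
Step 11: enter scope (depth=2)
Step 12: exit scope (depth=1)
Visible at query point: b=70 d=40 f=70

Answer: 1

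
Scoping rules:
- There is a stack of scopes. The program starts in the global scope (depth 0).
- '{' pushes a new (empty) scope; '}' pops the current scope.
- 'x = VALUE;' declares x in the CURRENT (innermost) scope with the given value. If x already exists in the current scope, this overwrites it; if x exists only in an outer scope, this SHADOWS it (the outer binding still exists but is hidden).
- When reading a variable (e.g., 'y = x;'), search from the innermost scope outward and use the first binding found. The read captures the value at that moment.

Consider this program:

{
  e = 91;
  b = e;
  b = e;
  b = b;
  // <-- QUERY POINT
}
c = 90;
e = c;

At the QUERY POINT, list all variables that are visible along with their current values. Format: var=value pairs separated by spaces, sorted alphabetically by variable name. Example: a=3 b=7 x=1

Answer: b=91 e=91

Derivation:
Step 1: enter scope (depth=1)
Step 2: declare e=91 at depth 1
Step 3: declare b=(read e)=91 at depth 1
Step 4: declare b=(read e)=91 at depth 1
Step 5: declare b=(read b)=91 at depth 1
Visible at query point: b=91 e=91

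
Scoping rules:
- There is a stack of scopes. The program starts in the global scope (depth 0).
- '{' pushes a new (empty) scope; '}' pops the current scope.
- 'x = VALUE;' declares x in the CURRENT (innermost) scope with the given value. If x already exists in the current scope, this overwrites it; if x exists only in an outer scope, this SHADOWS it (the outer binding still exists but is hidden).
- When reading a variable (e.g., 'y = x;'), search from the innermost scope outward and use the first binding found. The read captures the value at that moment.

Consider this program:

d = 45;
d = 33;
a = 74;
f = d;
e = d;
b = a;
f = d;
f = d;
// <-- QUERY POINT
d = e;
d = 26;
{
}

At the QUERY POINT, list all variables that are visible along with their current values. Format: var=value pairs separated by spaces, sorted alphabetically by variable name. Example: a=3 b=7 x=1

Answer: a=74 b=74 d=33 e=33 f=33

Derivation:
Step 1: declare d=45 at depth 0
Step 2: declare d=33 at depth 0
Step 3: declare a=74 at depth 0
Step 4: declare f=(read d)=33 at depth 0
Step 5: declare e=(read d)=33 at depth 0
Step 6: declare b=(read a)=74 at depth 0
Step 7: declare f=(read d)=33 at depth 0
Step 8: declare f=(read d)=33 at depth 0
Visible at query point: a=74 b=74 d=33 e=33 f=33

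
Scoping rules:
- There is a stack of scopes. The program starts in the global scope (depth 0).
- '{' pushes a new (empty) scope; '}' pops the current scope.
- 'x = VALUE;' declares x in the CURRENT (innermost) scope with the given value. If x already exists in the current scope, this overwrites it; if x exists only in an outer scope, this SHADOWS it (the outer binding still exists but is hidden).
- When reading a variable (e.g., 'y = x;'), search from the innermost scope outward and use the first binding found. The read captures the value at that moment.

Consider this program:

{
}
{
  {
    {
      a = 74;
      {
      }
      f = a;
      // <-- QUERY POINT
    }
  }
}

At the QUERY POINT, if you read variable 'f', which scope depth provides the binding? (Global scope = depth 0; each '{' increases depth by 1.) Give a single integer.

Step 1: enter scope (depth=1)
Step 2: exit scope (depth=0)
Step 3: enter scope (depth=1)
Step 4: enter scope (depth=2)
Step 5: enter scope (depth=3)
Step 6: declare a=74 at depth 3
Step 7: enter scope (depth=4)
Step 8: exit scope (depth=3)
Step 9: declare f=(read a)=74 at depth 3
Visible at query point: a=74 f=74

Answer: 3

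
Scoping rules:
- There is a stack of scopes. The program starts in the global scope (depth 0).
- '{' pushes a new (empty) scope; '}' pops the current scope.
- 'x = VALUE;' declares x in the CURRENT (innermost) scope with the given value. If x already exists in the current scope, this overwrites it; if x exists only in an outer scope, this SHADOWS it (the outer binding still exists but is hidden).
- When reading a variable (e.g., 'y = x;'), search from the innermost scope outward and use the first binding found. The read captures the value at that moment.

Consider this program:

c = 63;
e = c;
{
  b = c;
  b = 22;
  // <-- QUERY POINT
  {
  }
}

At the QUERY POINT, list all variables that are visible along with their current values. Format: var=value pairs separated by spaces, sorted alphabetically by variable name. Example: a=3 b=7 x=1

Step 1: declare c=63 at depth 0
Step 2: declare e=(read c)=63 at depth 0
Step 3: enter scope (depth=1)
Step 4: declare b=(read c)=63 at depth 1
Step 5: declare b=22 at depth 1
Visible at query point: b=22 c=63 e=63

Answer: b=22 c=63 e=63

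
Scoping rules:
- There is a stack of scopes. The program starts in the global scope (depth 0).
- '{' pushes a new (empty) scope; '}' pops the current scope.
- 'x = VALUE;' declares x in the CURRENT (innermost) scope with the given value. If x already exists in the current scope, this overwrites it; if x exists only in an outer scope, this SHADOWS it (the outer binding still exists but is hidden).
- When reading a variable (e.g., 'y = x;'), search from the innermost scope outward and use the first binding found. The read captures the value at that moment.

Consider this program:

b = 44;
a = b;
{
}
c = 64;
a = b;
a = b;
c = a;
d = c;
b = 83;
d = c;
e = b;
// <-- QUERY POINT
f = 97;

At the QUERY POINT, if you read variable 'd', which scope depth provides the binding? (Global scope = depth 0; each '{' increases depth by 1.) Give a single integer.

Step 1: declare b=44 at depth 0
Step 2: declare a=(read b)=44 at depth 0
Step 3: enter scope (depth=1)
Step 4: exit scope (depth=0)
Step 5: declare c=64 at depth 0
Step 6: declare a=(read b)=44 at depth 0
Step 7: declare a=(read b)=44 at depth 0
Step 8: declare c=(read a)=44 at depth 0
Step 9: declare d=(read c)=44 at depth 0
Step 10: declare b=83 at depth 0
Step 11: declare d=(read c)=44 at depth 0
Step 12: declare e=(read b)=83 at depth 0
Visible at query point: a=44 b=83 c=44 d=44 e=83

Answer: 0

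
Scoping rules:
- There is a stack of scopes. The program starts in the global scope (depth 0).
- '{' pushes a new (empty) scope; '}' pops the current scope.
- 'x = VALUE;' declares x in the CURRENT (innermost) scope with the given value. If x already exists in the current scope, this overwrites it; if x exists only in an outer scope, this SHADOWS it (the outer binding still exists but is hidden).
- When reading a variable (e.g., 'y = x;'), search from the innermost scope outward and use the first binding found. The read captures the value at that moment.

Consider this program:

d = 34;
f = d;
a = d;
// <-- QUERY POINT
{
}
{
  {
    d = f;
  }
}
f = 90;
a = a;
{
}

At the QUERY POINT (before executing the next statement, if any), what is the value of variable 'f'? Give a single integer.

Answer: 34

Derivation:
Step 1: declare d=34 at depth 0
Step 2: declare f=(read d)=34 at depth 0
Step 3: declare a=(read d)=34 at depth 0
Visible at query point: a=34 d=34 f=34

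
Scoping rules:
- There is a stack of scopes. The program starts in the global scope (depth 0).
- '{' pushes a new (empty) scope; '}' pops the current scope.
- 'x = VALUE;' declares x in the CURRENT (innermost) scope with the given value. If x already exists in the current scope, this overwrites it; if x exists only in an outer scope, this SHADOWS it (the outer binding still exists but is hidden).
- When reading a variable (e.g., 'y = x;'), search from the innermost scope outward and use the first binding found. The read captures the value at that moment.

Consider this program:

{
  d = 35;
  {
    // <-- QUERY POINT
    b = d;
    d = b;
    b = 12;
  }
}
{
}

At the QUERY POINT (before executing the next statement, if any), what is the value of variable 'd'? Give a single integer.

Answer: 35

Derivation:
Step 1: enter scope (depth=1)
Step 2: declare d=35 at depth 1
Step 3: enter scope (depth=2)
Visible at query point: d=35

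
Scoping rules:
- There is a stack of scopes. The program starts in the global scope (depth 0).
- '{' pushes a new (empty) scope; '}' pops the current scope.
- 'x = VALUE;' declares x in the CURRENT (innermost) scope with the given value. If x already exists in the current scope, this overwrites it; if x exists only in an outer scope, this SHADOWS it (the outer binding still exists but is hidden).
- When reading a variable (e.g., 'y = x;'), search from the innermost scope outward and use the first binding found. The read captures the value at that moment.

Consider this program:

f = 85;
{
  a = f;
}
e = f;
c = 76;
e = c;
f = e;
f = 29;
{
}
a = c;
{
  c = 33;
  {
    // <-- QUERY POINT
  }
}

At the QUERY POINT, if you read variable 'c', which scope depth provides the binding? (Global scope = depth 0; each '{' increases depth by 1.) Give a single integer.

Answer: 1

Derivation:
Step 1: declare f=85 at depth 0
Step 2: enter scope (depth=1)
Step 3: declare a=(read f)=85 at depth 1
Step 4: exit scope (depth=0)
Step 5: declare e=(read f)=85 at depth 0
Step 6: declare c=76 at depth 0
Step 7: declare e=(read c)=76 at depth 0
Step 8: declare f=(read e)=76 at depth 0
Step 9: declare f=29 at depth 0
Step 10: enter scope (depth=1)
Step 11: exit scope (depth=0)
Step 12: declare a=(read c)=76 at depth 0
Step 13: enter scope (depth=1)
Step 14: declare c=33 at depth 1
Step 15: enter scope (depth=2)
Visible at query point: a=76 c=33 e=76 f=29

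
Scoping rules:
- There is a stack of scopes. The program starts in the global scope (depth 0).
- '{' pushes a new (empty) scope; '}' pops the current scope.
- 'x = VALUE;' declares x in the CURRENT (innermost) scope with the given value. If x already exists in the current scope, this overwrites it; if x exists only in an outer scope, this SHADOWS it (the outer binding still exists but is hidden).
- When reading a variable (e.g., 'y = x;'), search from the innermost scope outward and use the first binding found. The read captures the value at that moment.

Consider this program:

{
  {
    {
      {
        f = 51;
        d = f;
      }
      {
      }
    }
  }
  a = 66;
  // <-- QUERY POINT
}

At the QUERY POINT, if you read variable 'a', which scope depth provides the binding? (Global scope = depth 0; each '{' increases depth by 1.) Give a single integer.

Step 1: enter scope (depth=1)
Step 2: enter scope (depth=2)
Step 3: enter scope (depth=3)
Step 4: enter scope (depth=4)
Step 5: declare f=51 at depth 4
Step 6: declare d=(read f)=51 at depth 4
Step 7: exit scope (depth=3)
Step 8: enter scope (depth=4)
Step 9: exit scope (depth=3)
Step 10: exit scope (depth=2)
Step 11: exit scope (depth=1)
Step 12: declare a=66 at depth 1
Visible at query point: a=66

Answer: 1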